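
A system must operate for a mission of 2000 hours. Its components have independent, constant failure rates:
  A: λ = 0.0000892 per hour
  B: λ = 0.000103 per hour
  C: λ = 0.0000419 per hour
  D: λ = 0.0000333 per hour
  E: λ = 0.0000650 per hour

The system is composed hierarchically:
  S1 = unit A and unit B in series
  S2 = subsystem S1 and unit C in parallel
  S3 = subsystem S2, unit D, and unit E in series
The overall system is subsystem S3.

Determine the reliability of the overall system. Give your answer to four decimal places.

0.8004

R(A) = exp(−0.0000892 × 2000) = 0.836608
R(B) = exp(−0.000103 × 2000) = 0.813833
R(C) = exp(−0.0000419 × 2000) = 0.919615
R(D) = exp(−0.0000333 × 2000) = 0.935569
R(E) = exp(−0.0000650 × 2000) = 0.878095
Series (A and B): 0.836608 × 0.813833 = 0.680859
Parallel ([0.680859] and C): 1 − (1 − 0.680859)(1 − 0.919615) = 0.974346
Series ([0.974346], D, and E): 0.974346 × 0.935569 × 0.878095 = 0.8004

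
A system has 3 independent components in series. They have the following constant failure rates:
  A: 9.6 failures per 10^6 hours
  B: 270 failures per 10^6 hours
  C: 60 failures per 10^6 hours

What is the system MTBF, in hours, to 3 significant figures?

2940

Series of exponential components: λ_sys = Σ λ_i
λ_sys = 0.0000096 + 0.00027 + 0.000060 = 3.3960e-04 /h
MTBF = 1 / λ_sys = 2940 h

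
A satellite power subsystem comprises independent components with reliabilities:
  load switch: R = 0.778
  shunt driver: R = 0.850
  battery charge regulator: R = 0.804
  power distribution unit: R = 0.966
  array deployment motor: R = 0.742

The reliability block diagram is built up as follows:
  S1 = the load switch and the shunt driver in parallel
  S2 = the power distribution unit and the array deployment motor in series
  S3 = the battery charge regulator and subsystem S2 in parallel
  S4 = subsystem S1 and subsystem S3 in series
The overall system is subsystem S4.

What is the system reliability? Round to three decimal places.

0.913

Parallel (load switch and shunt driver): 1 − (1 − 0.77800)(1 − 0.85000) = 0.96670
Series (power distribution unit and array deployment motor): 0.96600 × 0.74200 = 0.71677
Parallel (battery charge regulator and [0.71677]): 1 − (1 − 0.80400)(1 − 0.71677) = 0.94449
Series ([0.96670] and [0.94449]): 0.96670 × 0.94449 = 0.913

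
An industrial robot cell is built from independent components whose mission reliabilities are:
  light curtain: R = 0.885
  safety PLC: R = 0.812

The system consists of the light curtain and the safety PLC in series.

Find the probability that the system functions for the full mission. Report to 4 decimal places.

Series (light curtain and safety PLC): 0.885000 × 0.812000 = 0.7186

0.7186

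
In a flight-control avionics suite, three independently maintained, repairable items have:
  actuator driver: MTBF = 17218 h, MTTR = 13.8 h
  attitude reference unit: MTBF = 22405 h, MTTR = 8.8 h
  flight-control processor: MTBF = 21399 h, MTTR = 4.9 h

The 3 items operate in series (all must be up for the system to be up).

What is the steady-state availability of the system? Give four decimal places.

A(actuator driver) = MTBF/(MTBF+MTTR) = 17218/(17218+13.8) = 0.999199
A(attitude reference unit) = MTBF/(MTBF+MTTR) = 22405/(22405+8.8) = 0.999607
A(flight-control processor) = MTBF/(MTBF+MTTR) = 21399/(21399+4.9) = 0.999771
Series availability: 0.999199 × 0.999607 × 0.999771 = 0.9986

0.9986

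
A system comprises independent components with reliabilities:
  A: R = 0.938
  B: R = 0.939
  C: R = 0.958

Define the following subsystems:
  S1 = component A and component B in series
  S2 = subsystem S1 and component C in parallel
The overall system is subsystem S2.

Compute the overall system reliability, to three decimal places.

0.995

Series (A and B): 0.93800 × 0.93900 = 0.88078
Parallel ([0.88078] and C): 1 − (1 − 0.88078)(1 − 0.95800) = 0.995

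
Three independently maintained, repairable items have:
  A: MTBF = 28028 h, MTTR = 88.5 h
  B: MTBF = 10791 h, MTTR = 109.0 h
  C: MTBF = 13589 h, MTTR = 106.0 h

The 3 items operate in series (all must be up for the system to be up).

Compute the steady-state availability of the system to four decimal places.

A(A) = MTBF/(MTBF+MTTR) = 28028/(28028+88.5) = 0.996852
A(B) = MTBF/(MTBF+MTTR) = 10791/(10791+109.0) = 0.990000
A(C) = MTBF/(MTBF+MTTR) = 13589/(13589+106.0) = 0.992260
Series availability: 0.996852 × 0.990000 × 0.992260 = 0.9792

0.9792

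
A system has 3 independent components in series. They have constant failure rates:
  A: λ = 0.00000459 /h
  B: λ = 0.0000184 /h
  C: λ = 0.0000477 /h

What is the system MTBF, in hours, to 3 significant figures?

14100

Series of exponential components: λ_sys = Σ λ_i
λ_sys = 0.00000459 + 0.0000184 + 0.0000477 = 7.0690e-05 /h
MTBF = 1 / λ_sys = 14100 h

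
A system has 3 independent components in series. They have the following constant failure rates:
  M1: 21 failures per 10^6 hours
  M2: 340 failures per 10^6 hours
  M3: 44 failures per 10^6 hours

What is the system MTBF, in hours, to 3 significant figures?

2470

Series of exponential components: λ_sys = Σ λ_i
λ_sys = 0.000021 + 0.00034 + 0.000044 = 4.0500e-04 /h
MTBF = 1 / λ_sys = 2470 h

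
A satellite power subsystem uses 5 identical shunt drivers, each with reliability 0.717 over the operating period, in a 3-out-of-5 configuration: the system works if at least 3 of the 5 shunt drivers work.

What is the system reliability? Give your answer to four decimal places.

0.8587

R = Σ_{i=3}^{5} C(5,i) p^i (1−p)^{5−i} with p = 0.717
C(5,3)·0.717^3·0.283^2 = 0.295210
C(5,4)·0.717^4·0.283^1 = 0.373967
C(5,5)·0.717^5·0.283^0 = 0.189494
Sum = 0.8587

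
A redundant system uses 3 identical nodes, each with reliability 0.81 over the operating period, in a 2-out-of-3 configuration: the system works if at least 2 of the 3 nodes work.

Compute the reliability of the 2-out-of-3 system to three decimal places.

R = Σ_{i=2}^{3} C(3,i) p^i (1−p)^{3−i} with p = 0.81
C(3,2)·0.81^2·0.19^1 = 0.37398
C(3,3)·0.81^3·0.19^0 = 0.53144
Sum = 0.905

0.905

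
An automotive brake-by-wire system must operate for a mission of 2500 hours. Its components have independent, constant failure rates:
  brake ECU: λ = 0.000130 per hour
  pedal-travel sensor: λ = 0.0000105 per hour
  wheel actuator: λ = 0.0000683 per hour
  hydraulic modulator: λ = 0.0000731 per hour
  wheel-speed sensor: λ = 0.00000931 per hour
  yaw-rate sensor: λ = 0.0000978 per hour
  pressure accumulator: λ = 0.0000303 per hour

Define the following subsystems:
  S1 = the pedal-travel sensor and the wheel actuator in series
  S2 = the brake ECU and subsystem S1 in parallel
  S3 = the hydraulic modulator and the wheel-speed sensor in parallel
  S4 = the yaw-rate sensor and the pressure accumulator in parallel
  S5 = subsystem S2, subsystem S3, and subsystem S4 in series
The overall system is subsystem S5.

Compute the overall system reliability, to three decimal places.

0.932

R(brake ECU) = exp(−0.000130 × 2500) = 0.72253
R(pedal-travel sensor) = exp(−0.0000105 × 2500) = 0.97409
R(wheel actuator) = exp(−0.0000683 × 2500) = 0.84303
R(hydraulic modulator) = exp(−0.0000731 × 2500) = 0.83298
R(wheel-speed sensor) = exp(−0.00000931 × 2500) = 0.97699
R(yaw-rate sensor) = exp(−0.0000978 × 2500) = 0.78310
R(pressure accumulator) = exp(−0.0000303 × 2500) = 0.92705
Series (pedal-travel sensor and wheel actuator): 0.97409 × 0.84303 = 0.82119
Parallel (brake ECU and [0.82119]): 1 − (1 − 0.72253)(1 − 0.82119) = 0.95039
Parallel (hydraulic modulator and wheel-speed sensor): 1 − (1 − 0.83298)(1 − 0.97699) = 0.99616
Parallel (yaw-rate sensor and pressure accumulator): 1 − (1 − 0.78310)(1 − 0.92705) = 0.98418
Series ([0.95039], [0.99616], and [0.98418]): 0.95039 × 0.99616 × 0.98418 = 0.932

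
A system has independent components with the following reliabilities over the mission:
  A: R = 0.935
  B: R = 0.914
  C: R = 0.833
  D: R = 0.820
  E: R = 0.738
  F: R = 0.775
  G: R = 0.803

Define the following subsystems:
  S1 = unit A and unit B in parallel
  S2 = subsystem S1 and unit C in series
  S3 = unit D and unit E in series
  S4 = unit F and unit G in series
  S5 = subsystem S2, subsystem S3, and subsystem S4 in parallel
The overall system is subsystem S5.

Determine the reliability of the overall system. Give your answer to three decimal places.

Parallel (A and B): 1 − (1 − 0.93500)(1 − 0.91400) = 0.99441
Series ([0.99441] and C): 0.99441 × 0.83300 = 0.82834
Series (D and E): 0.82000 × 0.73800 = 0.60516
Series (F and G): 0.77500 × 0.80300 = 0.62233
Parallel ([0.82834], [0.60516], and [0.62233]): 1 − (1 − 0.82834)(1 − 0.60516)(1 − 0.62233) = 0.974

0.974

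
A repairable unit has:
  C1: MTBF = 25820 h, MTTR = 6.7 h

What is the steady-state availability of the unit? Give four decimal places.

A(C1) = MTBF/(MTBF+MTTR) = 25820/(25820+6.7) = 0.9997

0.9997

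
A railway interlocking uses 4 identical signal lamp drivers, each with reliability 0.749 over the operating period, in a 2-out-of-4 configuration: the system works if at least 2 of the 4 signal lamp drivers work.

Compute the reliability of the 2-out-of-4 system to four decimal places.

0.9487

R = Σ_{i=2}^{4} C(4,i) p^i (1−p)^{4−i} with p = 0.749
C(4,2)·0.749^2·0.251^2 = 0.212062
C(4,3)·0.749^3·0.251^1 = 0.421871
C(4,4)·0.749^4·0.251^0 = 0.314722
Sum = 0.9487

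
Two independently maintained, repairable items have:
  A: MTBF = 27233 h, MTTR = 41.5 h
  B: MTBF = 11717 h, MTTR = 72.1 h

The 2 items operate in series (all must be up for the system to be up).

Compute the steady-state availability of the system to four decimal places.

0.9924

A(A) = MTBF/(MTBF+MTTR) = 27233/(27233+41.5) = 0.998478
A(B) = MTBF/(MTBF+MTTR) = 11717/(11717+72.1) = 0.993884
Series availability: 0.998478 × 0.993884 = 0.9924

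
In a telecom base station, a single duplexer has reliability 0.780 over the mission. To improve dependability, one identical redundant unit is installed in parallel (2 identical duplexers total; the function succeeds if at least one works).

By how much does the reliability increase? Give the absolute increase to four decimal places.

R_before = 0.780
R_after = 1 − (1 − 0.780)^2 = 0.9516
ΔR = 0.9516 − 0.780 = 0.1716

0.1716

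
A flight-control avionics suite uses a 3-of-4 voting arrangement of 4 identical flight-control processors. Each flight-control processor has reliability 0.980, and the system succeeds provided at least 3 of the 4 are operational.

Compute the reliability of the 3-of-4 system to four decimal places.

0.9977

R = Σ_{i=3}^{4} C(4,i) p^i (1−p)^{4−i} with p = 0.980
C(4,3)·0.980^3·0.020^1 = 0.075295
C(4,4)·0.980^4·0.020^0 = 0.922368
Sum = 0.9977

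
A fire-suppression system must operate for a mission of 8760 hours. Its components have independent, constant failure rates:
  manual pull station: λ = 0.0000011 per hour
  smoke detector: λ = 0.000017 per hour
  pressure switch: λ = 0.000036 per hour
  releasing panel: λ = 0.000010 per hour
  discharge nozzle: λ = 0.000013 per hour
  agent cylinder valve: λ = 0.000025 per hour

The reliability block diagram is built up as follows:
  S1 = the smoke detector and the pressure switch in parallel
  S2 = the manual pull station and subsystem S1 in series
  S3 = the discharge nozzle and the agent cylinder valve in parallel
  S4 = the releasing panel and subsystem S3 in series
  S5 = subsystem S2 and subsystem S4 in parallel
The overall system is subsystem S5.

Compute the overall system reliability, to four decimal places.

0.9952

R(manual pull station) = exp(−0.0000011 × 8760) = 0.990410
R(smoke detector) = exp(−0.000017 × 8760) = 0.861638
R(pressure switch) = exp(−0.000036 × 8760) = 0.729526
R(releasing panel) = exp(−0.000010 × 8760) = 0.916127
R(discharge nozzle) = exp(−0.000013 × 8760) = 0.892365
R(agent cylinder valve) = exp(−0.000025 × 8760) = 0.803322
Parallel (smoke detector and pressure switch): 1 − (1 − 0.861638)(1 − 0.729526) = 0.962577
Series (manual pull station and [0.962577]): 0.990410 × 0.962577 = 0.953346
Parallel (discharge nozzle and agent cylinder valve): 1 − (1 − 0.892365)(1 − 0.803322) = 0.978831
Series (releasing panel and [0.978831]): 0.916127 × 0.978831 = 0.896734
Parallel ([0.953346] and [0.896734]): 1 − (1 − 0.953346)(1 − 0.896734) = 0.9952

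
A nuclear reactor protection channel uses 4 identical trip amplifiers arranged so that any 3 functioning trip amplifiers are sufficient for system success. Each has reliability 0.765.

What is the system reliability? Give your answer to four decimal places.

0.7633

R = Σ_{i=3}^{4} C(4,i) p^i (1−p)^{4−i} with p = 0.765
C(4,3)·0.765^3·0.235^1 = 0.420835
C(4,4)·0.765^4·0.235^0 = 0.342488
Sum = 0.7633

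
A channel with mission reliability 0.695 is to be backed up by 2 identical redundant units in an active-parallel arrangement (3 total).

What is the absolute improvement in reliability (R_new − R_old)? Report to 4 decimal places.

R_before = 0.695
R_after = 1 − (1 − 0.695)^3 = 0.9716
ΔR = 0.9716 − 0.695 = 0.2766

0.2766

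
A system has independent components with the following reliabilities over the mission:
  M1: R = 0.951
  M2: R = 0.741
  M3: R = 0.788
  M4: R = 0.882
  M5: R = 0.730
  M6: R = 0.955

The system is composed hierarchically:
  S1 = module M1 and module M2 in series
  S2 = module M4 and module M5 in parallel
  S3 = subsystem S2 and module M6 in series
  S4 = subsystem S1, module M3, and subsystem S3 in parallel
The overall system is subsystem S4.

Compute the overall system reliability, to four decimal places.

0.9953

Series (M1 and M2): 0.951000 × 0.741000 = 0.704691
Parallel (M4 and M5): 1 − (1 − 0.882000)(1 − 0.730000) = 0.968140
Series ([0.968140] and M6): 0.968140 × 0.955000 = 0.924574
Parallel ([0.704691], M3, and [0.924574]): 1 − (1 − 0.704691)(1 − 0.788000)(1 − 0.924574) = 0.9953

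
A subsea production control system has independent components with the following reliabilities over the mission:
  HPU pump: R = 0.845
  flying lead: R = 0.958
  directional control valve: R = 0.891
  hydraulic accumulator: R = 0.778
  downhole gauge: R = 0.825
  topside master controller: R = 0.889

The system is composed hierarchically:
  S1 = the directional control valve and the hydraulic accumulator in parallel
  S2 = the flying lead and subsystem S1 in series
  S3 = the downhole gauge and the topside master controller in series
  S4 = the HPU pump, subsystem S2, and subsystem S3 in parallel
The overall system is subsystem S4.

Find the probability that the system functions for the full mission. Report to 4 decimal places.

Parallel (directional control valve and hydraulic accumulator): 1 − (1 − 0.891000)(1 − 0.778000) = 0.975802
Series (flying lead and [0.975802]): 0.958000 × 0.975802 = 0.934818
Series (downhole gauge and topside master controller): 0.825000 × 0.889000 = 0.733425
Parallel (HPU pump, [0.934818], and [0.733425]): 1 − (1 − 0.845000)(1 − 0.934818)(1 − 0.733425) = 0.9973

0.9973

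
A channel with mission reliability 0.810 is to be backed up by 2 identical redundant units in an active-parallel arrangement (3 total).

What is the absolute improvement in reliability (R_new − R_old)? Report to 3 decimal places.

R_before = 0.810
R_after = 1 − (1 − 0.810)^3 = 0.993
ΔR = 0.993 − 0.810 = 0.183

0.183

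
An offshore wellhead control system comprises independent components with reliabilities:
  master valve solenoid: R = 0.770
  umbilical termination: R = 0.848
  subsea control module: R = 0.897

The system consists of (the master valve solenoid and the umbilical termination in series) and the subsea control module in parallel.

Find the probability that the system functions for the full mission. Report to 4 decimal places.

0.9643

Series (master valve solenoid and umbilical termination): 0.770000 × 0.848000 = 0.652960
Parallel ([0.652960] and subsea control module): 1 − (1 − 0.652960)(1 − 0.897000) = 0.9643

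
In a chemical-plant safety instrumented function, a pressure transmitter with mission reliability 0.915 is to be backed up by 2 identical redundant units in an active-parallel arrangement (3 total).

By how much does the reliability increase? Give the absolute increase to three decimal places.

R_before = 0.915
R_after = 1 − (1 − 0.915)^3 = 0.999
ΔR = 0.999 − 0.915 = 0.084

0.084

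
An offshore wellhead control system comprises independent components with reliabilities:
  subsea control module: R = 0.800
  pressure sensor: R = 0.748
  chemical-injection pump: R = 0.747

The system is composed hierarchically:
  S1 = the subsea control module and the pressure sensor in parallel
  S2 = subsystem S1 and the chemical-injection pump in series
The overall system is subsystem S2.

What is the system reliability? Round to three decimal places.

Parallel (subsea control module and pressure sensor): 1 − (1 − 0.80000)(1 − 0.74800) = 0.94960
Series ([0.94960] and chemical-injection pump): 0.94960 × 0.74700 = 0.709

0.709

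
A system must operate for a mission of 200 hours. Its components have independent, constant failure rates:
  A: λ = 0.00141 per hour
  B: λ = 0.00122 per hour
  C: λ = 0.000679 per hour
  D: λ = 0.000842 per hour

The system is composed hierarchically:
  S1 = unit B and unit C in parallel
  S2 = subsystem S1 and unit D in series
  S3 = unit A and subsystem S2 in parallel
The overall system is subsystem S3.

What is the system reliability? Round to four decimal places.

0.9562

R(A) = exp(−0.00141 × 200) = 0.754274
R(B) = exp(−0.00122 × 200) = 0.783488
R(C) = exp(−0.000679 × 200) = 0.873017
R(D) = exp(−0.000842 × 200) = 0.845016
Parallel (B and C): 1 − (1 − 0.783488)(1 − 0.873017) = 0.972507
Series ([0.972507] and D): 0.972507 × 0.845016 = 0.821784
Parallel (A and [0.821784]): 1 − (1 − 0.754274)(1 − 0.821784) = 0.9562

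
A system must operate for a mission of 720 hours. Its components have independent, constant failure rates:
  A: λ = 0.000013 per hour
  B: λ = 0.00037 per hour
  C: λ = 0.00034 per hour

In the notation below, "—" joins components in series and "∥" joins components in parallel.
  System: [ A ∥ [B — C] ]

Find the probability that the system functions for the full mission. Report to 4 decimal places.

0.9963

R(A) = exp(−0.000013 × 720) = 0.990684
R(B) = exp(−0.00037 × 720) = 0.766133
R(C) = exp(−0.00034 × 720) = 0.782861
Series (B and C): 0.766133 × 0.782861 = 0.599776
Parallel (A and [0.599776]): 1 − (1 − 0.990684)(1 − 0.599776) = 0.9963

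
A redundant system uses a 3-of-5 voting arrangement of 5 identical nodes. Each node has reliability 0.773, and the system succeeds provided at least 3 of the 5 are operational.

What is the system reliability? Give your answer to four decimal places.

R = Σ_{i=3}^{5} C(5,i) p^i (1−p)^{5−i} with p = 0.773
C(5,3)·0.773^3·0.227^2 = 0.238007
C(5,4)·0.773^4·0.227^1 = 0.405241
C(5,5)·0.773^5·0.227^0 = 0.275993
Sum = 0.9192

0.9192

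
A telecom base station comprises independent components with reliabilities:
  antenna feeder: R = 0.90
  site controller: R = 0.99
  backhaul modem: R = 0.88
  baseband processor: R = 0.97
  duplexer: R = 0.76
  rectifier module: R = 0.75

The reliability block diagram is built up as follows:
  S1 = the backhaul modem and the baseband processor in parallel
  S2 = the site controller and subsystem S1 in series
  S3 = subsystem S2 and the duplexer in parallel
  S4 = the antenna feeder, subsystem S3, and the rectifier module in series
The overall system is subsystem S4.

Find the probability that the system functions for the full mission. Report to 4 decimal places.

0.6728

Parallel (backhaul modem and baseband processor): 1 − (1 − 0.880000)(1 − 0.970000) = 0.996400
Series (site controller and [0.996400]): 0.990000 × 0.996400 = 0.986436
Parallel ([0.986436] and duplexer): 1 − (1 − 0.986436)(1 − 0.760000) = 0.996745
Series (antenna feeder, [0.996745], and rectifier module): 0.900000 × 0.996745 × 0.750000 = 0.6728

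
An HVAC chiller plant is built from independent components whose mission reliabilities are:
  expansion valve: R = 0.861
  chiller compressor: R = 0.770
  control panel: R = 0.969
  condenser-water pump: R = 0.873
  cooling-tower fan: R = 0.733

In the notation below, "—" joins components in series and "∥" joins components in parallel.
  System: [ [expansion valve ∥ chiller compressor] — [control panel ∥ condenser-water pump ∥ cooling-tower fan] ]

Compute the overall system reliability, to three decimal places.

0.967

Parallel (expansion valve and chiller compressor): 1 − (1 − 0.86100)(1 − 0.77000) = 0.96803
Parallel (control panel, condenser-water pump, and cooling-tower fan): 1 − (1 − 0.96900)(1 − 0.87300)(1 − 0.73300) = 0.99895
Series ([0.96803] and [0.99895]): 0.96803 × 0.99895 = 0.967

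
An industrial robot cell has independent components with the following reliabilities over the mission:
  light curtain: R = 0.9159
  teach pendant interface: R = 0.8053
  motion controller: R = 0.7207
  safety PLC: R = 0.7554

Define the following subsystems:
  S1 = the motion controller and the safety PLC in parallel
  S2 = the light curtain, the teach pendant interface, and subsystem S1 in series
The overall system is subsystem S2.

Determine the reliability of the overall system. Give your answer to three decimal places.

Parallel (motion controller and safety PLC): 1 − (1 − 0.72070)(1 − 0.75540) = 0.93168
Series (light curtain, teach pendant interface, and [0.93168]): 0.91590 × 0.80530 × 0.93168 = 0.687

0.687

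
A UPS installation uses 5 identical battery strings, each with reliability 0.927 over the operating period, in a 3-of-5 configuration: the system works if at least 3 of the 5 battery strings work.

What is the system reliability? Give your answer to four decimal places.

R = Σ_{i=3}^{5} C(5,i) p^i (1−p)^{5−i} with p = 0.927
C(5,3)·0.927^3·0.073^2 = 0.042451
C(5,4)·0.927^4·0.073^1 = 0.269533
C(5,5)·0.927^5·0.073^0 = 0.684540
Sum = 0.9965

0.9965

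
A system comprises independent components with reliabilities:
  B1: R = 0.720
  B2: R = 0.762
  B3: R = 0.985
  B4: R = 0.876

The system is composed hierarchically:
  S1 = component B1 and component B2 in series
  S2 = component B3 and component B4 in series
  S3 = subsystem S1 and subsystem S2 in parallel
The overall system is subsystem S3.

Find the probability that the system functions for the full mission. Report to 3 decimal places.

0.938

Series (B1 and B2): 0.72000 × 0.76200 = 0.54864
Series (B3 and B4): 0.98500 × 0.87600 = 0.86286
Parallel ([0.54864] and [0.86286]): 1 − (1 − 0.54864)(1 − 0.86286) = 0.938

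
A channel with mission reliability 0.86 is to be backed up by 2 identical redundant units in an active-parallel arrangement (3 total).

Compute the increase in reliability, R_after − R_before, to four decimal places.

R_before = 0.86
R_after = 1 − (1 − 0.86)^3 = 0.9973
ΔR = 0.9973 − 0.86 = 0.1373

0.1373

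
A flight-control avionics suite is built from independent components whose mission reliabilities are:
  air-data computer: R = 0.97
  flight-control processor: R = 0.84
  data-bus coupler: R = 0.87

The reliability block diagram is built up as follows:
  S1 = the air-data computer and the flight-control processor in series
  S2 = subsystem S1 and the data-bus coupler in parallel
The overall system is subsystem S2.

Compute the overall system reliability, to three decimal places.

Series (air-data computer and flight-control processor): 0.97000 × 0.84000 = 0.81480
Parallel ([0.81480] and data-bus coupler): 1 − (1 − 0.81480)(1 − 0.87000) = 0.976

0.976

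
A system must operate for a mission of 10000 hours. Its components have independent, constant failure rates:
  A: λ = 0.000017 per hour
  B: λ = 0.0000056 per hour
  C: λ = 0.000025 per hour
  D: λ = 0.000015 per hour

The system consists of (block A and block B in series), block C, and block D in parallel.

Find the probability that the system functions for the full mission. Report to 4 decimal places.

0.9938

R(A) = exp(−0.000017 × 10000) = 0.843665
R(B) = exp(−0.0000056 × 10000) = 0.945539
R(C) = exp(−0.000025 × 10000) = 0.778801
R(D) = exp(−0.000015 × 10000) = 0.860708
Series (A and B): 0.843665 × 0.945539 = 0.797718
Parallel ([0.797718], C, and D): 1 − (1 − 0.797718)(1 − 0.778801)(1 − 0.860708) = 0.9938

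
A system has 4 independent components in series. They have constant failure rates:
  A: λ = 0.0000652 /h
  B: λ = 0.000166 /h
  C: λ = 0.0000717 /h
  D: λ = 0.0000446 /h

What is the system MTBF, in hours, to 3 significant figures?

Series of exponential components: λ_sys = Σ λ_i
λ_sys = 0.0000652 + 0.000166 + 0.0000717 + 0.0000446 = 3.4750e-04 /h
MTBF = 1 / λ_sys = 2880 h

2880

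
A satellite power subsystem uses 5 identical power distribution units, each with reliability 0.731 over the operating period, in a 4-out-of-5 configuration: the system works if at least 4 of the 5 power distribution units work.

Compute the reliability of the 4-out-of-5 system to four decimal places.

R = Σ_{i=4}^{5} C(5,i) p^i (1−p)^{5−i} with p = 0.731
C(5,4)·0.731^4·0.269^1 = 0.384054
C(5,5)·0.731^5·0.269^0 = 0.208731
Sum = 0.5928

0.5928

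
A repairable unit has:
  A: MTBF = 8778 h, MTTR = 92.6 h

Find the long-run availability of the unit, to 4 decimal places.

0.9896

A(A) = MTBF/(MTBF+MTTR) = 8778/(8778+92.6) = 0.9896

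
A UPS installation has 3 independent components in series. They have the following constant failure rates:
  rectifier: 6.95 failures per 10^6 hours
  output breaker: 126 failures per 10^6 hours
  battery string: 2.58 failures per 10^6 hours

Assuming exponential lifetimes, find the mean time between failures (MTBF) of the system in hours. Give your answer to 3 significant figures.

7380

Series of exponential components: λ_sys = Σ λ_i
λ_sys = 0.00000695 + 0.000126 + 0.00000258 = 1.3553e-04 /h
MTBF = 1 / λ_sys = 7380 h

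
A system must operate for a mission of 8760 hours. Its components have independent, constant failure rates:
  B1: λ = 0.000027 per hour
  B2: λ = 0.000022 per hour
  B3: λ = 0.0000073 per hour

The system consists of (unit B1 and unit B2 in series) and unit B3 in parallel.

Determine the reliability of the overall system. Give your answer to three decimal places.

R(B1) = exp(−0.000027 × 8760) = 0.78937
R(B2) = exp(−0.000022 × 8760) = 0.82471
R(B3) = exp(−0.0000073 × 8760) = 0.93805
Series (B1 and B2): 0.78937 × 0.82471 = 0.65100
Parallel ([0.65100] and B3): 1 − (1 − 0.65100)(1 − 0.93805) = 0.978

0.978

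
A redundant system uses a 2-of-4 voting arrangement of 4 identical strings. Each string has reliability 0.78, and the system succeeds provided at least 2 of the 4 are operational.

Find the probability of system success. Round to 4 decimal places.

R = Σ_{i=2}^{4} C(4,i) p^i (1−p)^{4−i} with p = 0.78
C(4,2)·0.78^2·0.22^2 = 0.176679
C(4,3)·0.78^3·0.22^1 = 0.417606
C(4,4)·0.78^4·0.22^0 = 0.370151
Sum = 0.9644

0.9644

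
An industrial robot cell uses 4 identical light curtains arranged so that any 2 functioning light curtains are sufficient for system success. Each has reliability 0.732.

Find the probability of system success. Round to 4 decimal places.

0.9385

R = Σ_{i=2}^{4} C(4,i) p^i (1−p)^{4−i} with p = 0.732
C(4,2)·0.732^2·0.268^2 = 0.230910
C(4,3)·0.732^3·0.268^1 = 0.420463
C(4,4)·0.732^4·0.268^0 = 0.287107
Sum = 0.9385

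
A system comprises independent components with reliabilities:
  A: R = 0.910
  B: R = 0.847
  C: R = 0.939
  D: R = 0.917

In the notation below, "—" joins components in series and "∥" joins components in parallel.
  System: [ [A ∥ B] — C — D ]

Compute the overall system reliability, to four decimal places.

Parallel (A and B): 1 − (1 − 0.910000)(1 − 0.847000) = 0.986230
Series ([0.986230], C, and D): 0.986230 × 0.939000 × 0.917000 = 0.8492

0.8492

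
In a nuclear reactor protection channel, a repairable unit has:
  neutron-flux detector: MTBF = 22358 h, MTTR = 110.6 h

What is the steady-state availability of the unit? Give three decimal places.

0.995

A(neutron-flux detector) = MTBF/(MTBF+MTTR) = 22358/(22358+110.6) = 0.995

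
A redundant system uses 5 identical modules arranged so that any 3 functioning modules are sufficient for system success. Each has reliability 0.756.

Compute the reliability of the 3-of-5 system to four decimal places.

0.9027

R = Σ_{i=3}^{5} C(5,i) p^i (1−p)^{5−i} with p = 0.756
C(5,3)·0.756^3·0.244^2 = 0.257244
C(5,4)·0.756^4·0.244^1 = 0.398517
C(5,5)·0.756^5·0.244^0 = 0.246950
Sum = 0.9027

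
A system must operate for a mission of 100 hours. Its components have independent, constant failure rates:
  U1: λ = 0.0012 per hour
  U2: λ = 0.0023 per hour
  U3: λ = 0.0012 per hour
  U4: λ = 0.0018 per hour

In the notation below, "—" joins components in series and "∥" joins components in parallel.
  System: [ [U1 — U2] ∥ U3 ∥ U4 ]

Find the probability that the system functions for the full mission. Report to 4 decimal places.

0.9945

R(U1) = exp(−0.0012 × 100) = 0.886920
R(U2) = exp(−0.0023 × 100) = 0.794534
R(U3) = exp(−0.0012 × 100) = 0.886920
R(U4) = exp(−0.0018 × 100) = 0.835270
Series (U1 and U2): 0.886920 × 0.794534 = 0.704688
Parallel ([0.704688], U3, and U4): 1 − (1 − 0.704688)(1 − 0.886920)(1 − 0.835270) = 0.9945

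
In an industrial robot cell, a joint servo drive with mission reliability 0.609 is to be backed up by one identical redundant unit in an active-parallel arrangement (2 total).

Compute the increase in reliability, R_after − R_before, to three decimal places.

0.238

R_before = 0.609
R_after = 1 − (1 − 0.609)^2 = 0.847
ΔR = 0.847 − 0.609 = 0.238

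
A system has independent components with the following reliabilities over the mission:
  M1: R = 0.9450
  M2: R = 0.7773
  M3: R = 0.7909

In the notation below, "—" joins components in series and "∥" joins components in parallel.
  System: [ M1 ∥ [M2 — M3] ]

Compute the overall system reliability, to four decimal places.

0.9788

Series (M2 and M3): 0.777300 × 0.790900 = 0.614767
Parallel (M1 and [0.614767]): 1 − (1 − 0.945000)(1 − 0.614767) = 0.9788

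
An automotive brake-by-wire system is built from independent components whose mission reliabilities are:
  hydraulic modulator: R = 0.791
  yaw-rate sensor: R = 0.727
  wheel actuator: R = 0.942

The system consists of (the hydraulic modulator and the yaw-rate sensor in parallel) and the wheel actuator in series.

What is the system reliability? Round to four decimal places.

0.8883

Parallel (hydraulic modulator and yaw-rate sensor): 1 − (1 − 0.791000)(1 − 0.727000) = 0.942943
Series ([0.942943] and wheel actuator): 0.942943 × 0.942000 = 0.8883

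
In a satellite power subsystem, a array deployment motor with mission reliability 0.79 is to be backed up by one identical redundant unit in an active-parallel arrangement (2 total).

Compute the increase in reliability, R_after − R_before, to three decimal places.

0.166

R_before = 0.79
R_after = 1 − (1 − 0.79)^2 = 0.956
ΔR = 0.956 − 0.79 = 0.166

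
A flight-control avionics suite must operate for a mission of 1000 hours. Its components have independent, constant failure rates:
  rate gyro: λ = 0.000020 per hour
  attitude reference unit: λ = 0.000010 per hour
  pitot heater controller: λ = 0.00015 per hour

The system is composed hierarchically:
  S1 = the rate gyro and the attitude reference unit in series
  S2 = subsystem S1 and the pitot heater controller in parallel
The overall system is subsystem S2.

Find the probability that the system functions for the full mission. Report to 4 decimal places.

0.9959

R(rate gyro) = exp(−0.000020 × 1000) = 0.980199
R(attitude reference unit) = exp(−0.000010 × 1000) = 0.990050
R(pitot heater controller) = exp(−0.00015 × 1000) = 0.860708
Series (rate gyro and attitude reference unit): 0.980199 × 0.990050 = 0.970446
Parallel ([0.970446] and pitot heater controller): 1 − (1 − 0.970446)(1 − 0.860708) = 0.9959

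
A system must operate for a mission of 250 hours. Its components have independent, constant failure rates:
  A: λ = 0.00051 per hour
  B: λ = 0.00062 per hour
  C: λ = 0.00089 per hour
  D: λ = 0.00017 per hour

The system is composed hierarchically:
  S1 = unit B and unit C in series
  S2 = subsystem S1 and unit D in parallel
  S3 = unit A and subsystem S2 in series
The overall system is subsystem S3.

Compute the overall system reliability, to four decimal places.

0.8688

R(A) = exp(−0.00051 × 250) = 0.880293
R(B) = exp(−0.00062 × 250) = 0.856415
R(C) = exp(−0.00089 × 250) = 0.800515
R(D) = exp(−0.00017 × 250) = 0.958390
Series (B and C): 0.856415 × 0.800515 = 0.685573
Parallel ([0.685573] and D): 1 − (1 − 0.685573)(1 − 0.958390) = 0.986917
Series (A and [0.986917]): 0.880293 × 0.986917 = 0.8688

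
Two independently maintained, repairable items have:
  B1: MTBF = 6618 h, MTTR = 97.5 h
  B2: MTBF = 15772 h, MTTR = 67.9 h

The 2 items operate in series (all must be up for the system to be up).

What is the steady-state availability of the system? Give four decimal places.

0.9813

A(B1) = MTBF/(MTBF+MTTR) = 6618/(6618+97.5) = 0.985481
A(B2) = MTBF/(MTBF+MTTR) = 15772/(15772+67.9) = 0.995713
Series availability: 0.985481 × 0.995713 = 0.9813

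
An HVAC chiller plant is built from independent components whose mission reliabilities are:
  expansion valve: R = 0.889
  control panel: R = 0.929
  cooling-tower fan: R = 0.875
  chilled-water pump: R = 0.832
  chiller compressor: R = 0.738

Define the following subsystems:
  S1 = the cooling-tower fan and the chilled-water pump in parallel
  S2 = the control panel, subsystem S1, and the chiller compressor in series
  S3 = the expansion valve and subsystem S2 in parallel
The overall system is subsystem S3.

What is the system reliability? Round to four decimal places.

Parallel (cooling-tower fan and chilled-water pump): 1 − (1 − 0.875000)(1 − 0.832000) = 0.979000
Series (control panel, [0.979000], and chiller compressor): 0.929000 × 0.979000 × 0.738000 = 0.671204
Parallel (expansion valve and [0.671204]): 1 − (1 − 0.889000)(1 − 0.671204) = 0.9635

0.9635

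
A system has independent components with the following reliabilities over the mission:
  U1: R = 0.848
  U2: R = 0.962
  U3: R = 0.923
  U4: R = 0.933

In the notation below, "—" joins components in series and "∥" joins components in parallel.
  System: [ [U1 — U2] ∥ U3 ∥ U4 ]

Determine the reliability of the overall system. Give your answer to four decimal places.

Series (U1 and U2): 0.848000 × 0.962000 = 0.815776
Parallel ([0.815776], U3, and U4): 1 − (1 − 0.815776)(1 − 0.923000)(1 − 0.933000) = 0.9990

0.9990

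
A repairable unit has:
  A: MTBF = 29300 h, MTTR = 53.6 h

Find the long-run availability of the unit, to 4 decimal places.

0.9982

A(A) = MTBF/(MTBF+MTTR) = 29300/(29300+53.6) = 0.9982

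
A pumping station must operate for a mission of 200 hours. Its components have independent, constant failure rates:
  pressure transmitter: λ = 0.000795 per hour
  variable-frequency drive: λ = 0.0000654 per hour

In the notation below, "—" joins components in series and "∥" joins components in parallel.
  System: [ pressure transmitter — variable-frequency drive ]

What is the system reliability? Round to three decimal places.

0.842

R(pressure transmitter) = exp(−0.000795 × 200) = 0.85300
R(variable-frequency drive) = exp(−0.0000654 × 200) = 0.98701
Series (pressure transmitter and variable-frequency drive): 0.85300 × 0.98701 = 0.842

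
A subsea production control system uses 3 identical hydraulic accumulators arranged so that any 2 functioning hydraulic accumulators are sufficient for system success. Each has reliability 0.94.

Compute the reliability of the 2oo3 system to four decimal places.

0.9896

R = Σ_{i=2}^{3} C(3,i) p^i (1−p)^{3−i} with p = 0.94
C(3,2)·0.94^2·0.06^1 = 0.159048
C(3,3)·0.94^3·0.06^0 = 0.830584
Sum = 0.9896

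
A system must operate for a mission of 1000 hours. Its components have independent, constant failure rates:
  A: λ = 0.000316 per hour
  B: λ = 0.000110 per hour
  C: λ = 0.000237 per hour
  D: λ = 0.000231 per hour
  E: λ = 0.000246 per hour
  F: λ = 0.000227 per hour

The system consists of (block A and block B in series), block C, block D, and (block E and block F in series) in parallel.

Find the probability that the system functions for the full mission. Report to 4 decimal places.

0.9943

R(A) = exp(−0.000316 × 1000) = 0.729059
R(B) = exp(−0.000110 × 1000) = 0.895834
R(C) = exp(−0.000237 × 1000) = 0.788991
R(D) = exp(−0.000231 × 1000) = 0.793739
R(E) = exp(−0.000246 × 1000) = 0.781922
R(F) = exp(−0.000227 × 1000) = 0.796921
Series (A and B): 0.729059 × 0.895834 = 0.653116
Series (E and F): 0.781922 × 0.796921 = 0.623130
Parallel ([0.653116], C, D, and [0.623130]): 1 − (1 − 0.653116)(1 − 0.788991)(1 − 0.793739)(1 − 0.623130) = 0.9943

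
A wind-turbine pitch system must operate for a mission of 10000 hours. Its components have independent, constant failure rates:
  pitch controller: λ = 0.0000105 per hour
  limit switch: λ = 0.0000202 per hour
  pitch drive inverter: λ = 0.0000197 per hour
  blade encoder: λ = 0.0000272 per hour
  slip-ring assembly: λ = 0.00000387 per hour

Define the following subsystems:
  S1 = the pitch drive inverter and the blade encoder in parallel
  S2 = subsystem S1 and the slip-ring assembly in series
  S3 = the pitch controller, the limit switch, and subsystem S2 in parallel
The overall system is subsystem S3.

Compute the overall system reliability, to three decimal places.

R(pitch controller) = exp(−0.0000105 × 10000) = 0.90032
R(limit switch) = exp(−0.0000202 × 10000) = 0.81709
R(pitch drive inverter) = exp(−0.0000197 × 10000) = 0.82119
R(blade encoder) = exp(−0.0000272 × 10000) = 0.76185
R(slip-ring assembly) = exp(−0.00000387 × 10000) = 0.96204
Parallel (pitch drive inverter and blade encoder): 1 − (1 − 0.82119)(1 − 0.76185) = 0.95742
Series ([0.95742] and slip-ring assembly): 0.95742 × 0.96204 = 0.92108
Parallel (pitch controller, limit switch, and [0.92108]): 1 − (1 − 0.90032)(1 − 0.81709)(1 − 0.92108) = 0.999

0.999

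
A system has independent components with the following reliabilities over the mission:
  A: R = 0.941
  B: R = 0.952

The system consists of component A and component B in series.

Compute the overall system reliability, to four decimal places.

0.8958

Series (A and B): 0.941000 × 0.952000 = 0.8958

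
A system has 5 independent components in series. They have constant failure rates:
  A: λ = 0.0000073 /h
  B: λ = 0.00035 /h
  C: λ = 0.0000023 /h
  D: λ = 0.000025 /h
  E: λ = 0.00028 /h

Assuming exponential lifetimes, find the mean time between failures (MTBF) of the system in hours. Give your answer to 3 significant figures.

Series of exponential components: λ_sys = Σ λ_i
λ_sys = 0.0000073 + 0.00035 + 0.0000023 + 0.000025 + 0.00028 = 6.6460e-04 /h
MTBF = 1 / λ_sys = 1500 h

1500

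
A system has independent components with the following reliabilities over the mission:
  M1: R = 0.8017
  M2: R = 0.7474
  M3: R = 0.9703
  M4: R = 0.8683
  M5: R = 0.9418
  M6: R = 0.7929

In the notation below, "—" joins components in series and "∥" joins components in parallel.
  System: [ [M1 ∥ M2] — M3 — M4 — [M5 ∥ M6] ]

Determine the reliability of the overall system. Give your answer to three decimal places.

0.791

Parallel (M1 and M2): 1 − (1 − 0.80170)(1 − 0.74740) = 0.94991
Parallel (M5 and M6): 1 − (1 − 0.94180)(1 − 0.79290) = 0.98795
Series ([0.94991], M3, M4, and [0.98795]): 0.94991 × 0.97030 × 0.86830 × 0.98795 = 0.791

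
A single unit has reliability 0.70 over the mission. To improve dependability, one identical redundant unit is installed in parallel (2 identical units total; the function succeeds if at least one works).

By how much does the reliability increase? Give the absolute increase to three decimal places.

0.210

R_before = 0.70
R_after = 1 − (1 − 0.70)^2 = 0.910
ΔR = 0.910 − 0.70 = 0.210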